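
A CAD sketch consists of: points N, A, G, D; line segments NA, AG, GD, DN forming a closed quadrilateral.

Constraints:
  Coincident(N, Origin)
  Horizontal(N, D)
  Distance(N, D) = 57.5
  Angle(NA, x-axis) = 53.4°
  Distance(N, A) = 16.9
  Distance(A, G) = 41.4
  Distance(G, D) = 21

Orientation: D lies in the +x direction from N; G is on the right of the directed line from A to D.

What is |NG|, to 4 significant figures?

43.55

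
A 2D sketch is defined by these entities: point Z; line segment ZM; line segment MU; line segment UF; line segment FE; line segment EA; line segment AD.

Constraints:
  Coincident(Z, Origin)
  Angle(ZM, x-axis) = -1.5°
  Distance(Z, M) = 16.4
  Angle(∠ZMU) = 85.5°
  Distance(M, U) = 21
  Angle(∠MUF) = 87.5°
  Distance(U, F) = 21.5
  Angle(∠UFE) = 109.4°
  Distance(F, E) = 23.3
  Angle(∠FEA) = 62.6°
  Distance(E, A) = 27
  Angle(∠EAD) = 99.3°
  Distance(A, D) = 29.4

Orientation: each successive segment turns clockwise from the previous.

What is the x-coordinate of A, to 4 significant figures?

14.42

Z is at the origin; ZM runs at -1.5° with length 16.4, so M = (16.39, -0.4293). ∠ZMU = 85.5° gives MU at -96.00° from the x-axis; with |MU| = 21.0, U = (14.20, -21.31). ∠MUF = 87.5° gives UF at 171.5° from the x-axis; with |UF| = 21.5, F = (-7.065, -18.14). ∠UFE = 109.4° gives FE at 100.9° from the x-axis; with |FE| = 23.3, E = (-11.47, 4.743). ∠FEA = 62.6° gives EA at -16.50° from the x-axis; with |EA| = 27.0, A = (14.42, -2.925). So A.x = 14.42.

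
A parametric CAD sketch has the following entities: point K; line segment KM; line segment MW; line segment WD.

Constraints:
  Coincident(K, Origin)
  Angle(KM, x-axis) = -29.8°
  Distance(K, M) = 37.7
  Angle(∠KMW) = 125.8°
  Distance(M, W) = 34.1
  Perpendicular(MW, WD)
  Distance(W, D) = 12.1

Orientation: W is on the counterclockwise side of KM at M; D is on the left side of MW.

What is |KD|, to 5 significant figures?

59.115

∠KMW = 125.8°, so MW runs at -29.8° + (180° − 125.8°) = 24.400° from the x-axis; with |MW| = 34.1, W = M + 34.1·(cos 24.400°, sin 24.400°) = (63.769, -4.6491). MW ⟂ WD; with |WD| = 12.1 on the left of MW, D = W + 12.1·(-0.41310, 0.91068) = (58.771, 6.3702). Then |KD| = |D − K| = 59.115.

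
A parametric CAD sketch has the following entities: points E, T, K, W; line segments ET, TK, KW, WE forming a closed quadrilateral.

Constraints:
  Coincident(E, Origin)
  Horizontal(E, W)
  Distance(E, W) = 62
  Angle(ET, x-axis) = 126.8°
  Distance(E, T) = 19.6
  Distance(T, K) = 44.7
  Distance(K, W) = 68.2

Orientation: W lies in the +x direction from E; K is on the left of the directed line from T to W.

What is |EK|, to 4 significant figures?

53.10

E is at the origin; EW is horizontal with |EW| = 62.0 and W in +x, so W = (62.0, 0). ET runs at 126.8° with |ET| = 19.6, so T = (-11.74, 15.69). K is determined by |TK| = 44.7 and |KW| = 68.2 together: it lies at the intersection of circle(T, 44.7) and circle(W, 68.2). With |TW| = 75.39, the foot of the radical line on TW is 20.10 from T and the perpendicular offset is √(44.7² − 20.10²) = 39.93. Taking the left-of-TW solution: K = (16.23, 50.56).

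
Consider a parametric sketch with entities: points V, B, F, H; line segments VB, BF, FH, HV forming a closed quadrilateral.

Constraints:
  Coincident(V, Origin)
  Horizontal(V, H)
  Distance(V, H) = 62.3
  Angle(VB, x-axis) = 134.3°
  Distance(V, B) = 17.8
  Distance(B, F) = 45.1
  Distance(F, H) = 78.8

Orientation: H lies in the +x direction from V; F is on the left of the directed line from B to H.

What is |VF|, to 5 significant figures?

54.511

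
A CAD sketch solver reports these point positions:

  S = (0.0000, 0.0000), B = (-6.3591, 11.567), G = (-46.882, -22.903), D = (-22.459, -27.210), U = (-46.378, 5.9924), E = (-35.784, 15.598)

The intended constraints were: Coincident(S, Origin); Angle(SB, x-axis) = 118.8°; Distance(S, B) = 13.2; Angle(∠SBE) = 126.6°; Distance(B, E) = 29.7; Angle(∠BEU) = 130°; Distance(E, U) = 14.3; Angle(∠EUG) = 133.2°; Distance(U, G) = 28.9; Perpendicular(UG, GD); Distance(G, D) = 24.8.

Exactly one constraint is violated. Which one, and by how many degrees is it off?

Perpendicular(UG, GD) — off by 9.00°.

S = (0.00, 0.00) ✓; SB at 118.8° ✓; |SB| = 13.20 ✓; ∠SBE = 126.6° ✓; |BE| = 29.70 ✓; ∠BEU = 130.0° ✓; |EU| = 14.30 ✓; ∠EUG = 133.2° ✓; |UG| = 28.90 ✓; ∠(UG, GD) = 81.00° ✗; |GD| = 24.80 ✓.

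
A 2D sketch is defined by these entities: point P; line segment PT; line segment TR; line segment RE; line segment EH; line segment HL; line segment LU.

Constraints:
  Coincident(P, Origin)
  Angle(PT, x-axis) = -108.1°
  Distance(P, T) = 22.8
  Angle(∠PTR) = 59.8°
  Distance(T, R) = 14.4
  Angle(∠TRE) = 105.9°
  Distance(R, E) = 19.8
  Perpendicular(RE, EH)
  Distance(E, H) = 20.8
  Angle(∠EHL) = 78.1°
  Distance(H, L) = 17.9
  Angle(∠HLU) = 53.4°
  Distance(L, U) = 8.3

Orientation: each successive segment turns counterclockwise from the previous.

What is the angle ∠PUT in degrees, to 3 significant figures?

171°

∠EHL = 78.1° gives HL at -81.9° from the x-axis; with |HL| = 17.9, L = (-9.92, -15.2). ∠HLU = 53.4° gives LU at 44.7° from the x-axis; with |LU| = 8.3, U = (-4.02, -9.40). Then cos ∠PUT = UP·UT / (|UP||UT|), giving 171°.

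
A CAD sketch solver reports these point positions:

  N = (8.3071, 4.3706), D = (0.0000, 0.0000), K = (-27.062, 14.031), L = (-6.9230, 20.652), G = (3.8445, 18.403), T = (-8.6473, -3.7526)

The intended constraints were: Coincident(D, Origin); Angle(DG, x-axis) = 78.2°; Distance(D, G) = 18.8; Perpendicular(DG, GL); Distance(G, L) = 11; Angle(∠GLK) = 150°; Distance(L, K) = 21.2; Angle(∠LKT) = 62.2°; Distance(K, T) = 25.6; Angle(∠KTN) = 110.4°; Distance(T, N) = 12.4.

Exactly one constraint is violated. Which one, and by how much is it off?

Distance(T, N) = 12.4 — off by 6.40.

D = (0.00, 0.00) ✓; DG at 78.20° ✓; |DG| = 18.80 ✓; ∠(DG, GL) = 90.00° ✓; |GL| = 11.00 ✓; ∠GLK = 150.0° ✓; |LK| = 21.20 ✓; ∠LKT = 62.20° ✓; |KT| = 25.60 ✓; ∠KTN = 110.4° ✓; |TN| = 18.80 ✗.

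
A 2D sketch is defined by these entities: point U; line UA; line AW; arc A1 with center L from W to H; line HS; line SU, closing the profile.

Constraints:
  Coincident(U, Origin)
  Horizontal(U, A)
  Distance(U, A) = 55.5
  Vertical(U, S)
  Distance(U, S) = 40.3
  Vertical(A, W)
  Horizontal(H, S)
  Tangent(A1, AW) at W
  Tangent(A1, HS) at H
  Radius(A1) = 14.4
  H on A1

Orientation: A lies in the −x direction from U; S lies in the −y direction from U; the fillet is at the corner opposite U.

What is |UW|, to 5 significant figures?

61.246

The virtual corner opposite U is at (-55.500, -40.300). Since A1 is tangent to AW there, LW ⟂ AW and the tangent condition forces LH to be normal to HS, with radius 14.4, so the center L sits 14.4 in from both sides at L = (-41.100, -25.900). That places the tangent points at W = (-55.500, -25.900) on AW and H = (-41.100, -40.300) on HS. Then |UW| = |W − U| = 61.246.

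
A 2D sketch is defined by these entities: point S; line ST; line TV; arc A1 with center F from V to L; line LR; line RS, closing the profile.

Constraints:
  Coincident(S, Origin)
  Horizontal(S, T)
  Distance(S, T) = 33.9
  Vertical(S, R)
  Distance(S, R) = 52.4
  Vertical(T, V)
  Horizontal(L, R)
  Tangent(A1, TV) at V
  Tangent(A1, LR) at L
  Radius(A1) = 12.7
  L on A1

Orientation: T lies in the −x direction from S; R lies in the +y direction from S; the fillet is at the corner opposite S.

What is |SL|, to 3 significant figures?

56.5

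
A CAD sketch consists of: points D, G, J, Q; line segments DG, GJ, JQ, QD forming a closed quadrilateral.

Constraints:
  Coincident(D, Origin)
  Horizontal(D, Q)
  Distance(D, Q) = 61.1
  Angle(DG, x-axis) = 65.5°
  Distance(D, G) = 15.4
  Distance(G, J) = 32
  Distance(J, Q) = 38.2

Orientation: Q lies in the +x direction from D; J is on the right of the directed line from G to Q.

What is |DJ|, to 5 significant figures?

27.661

Checks: |GJ| = 32.00 ✓; |JQ| = 38.20 ✓.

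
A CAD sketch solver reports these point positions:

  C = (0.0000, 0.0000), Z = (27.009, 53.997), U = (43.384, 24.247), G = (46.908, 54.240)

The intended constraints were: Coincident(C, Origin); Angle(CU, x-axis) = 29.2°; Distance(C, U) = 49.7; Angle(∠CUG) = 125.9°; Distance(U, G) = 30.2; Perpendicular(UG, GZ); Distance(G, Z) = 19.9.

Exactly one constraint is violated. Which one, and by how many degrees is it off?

Perpendicular(UG, GZ) — off by 7.40°.

C = (0.00, 0.00) ✓; CU at 29.20° ✓; |CU| = 49.70 ✓; ∠CUG = 125.9° ✓; |UG| = 30.20 ✓; ∠(UG, GZ) = 97.40° ✗; |GZ| = 19.90 ✓.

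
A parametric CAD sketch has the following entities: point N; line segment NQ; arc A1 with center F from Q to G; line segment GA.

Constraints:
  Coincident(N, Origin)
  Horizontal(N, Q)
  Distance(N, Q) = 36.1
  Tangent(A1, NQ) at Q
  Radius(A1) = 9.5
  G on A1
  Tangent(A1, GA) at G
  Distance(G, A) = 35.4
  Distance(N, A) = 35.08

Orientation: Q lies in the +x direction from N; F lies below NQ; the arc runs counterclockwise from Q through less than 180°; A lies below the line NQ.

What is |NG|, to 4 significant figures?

28.47

N is at the origin; NQ is horizontal with |NQ| = 36.1 and Q on the +x side, so Q = (36.10, 0.000). The tangent condition forces FQ to be normal to NQ, so F = Q + (0, -9.5) = (36.10, -9.500). Since FG ⟂ GA (tangency), |FA| = √(9.5² + 35.4²) = 36.65 regardless of where G sits on A1. So A lies on both circle(N, 35.08) and circle(F, 36.65); the below-NQ intersection is A = (8.801, -33.96). G is the foot of the tangent from A: G = (28.14, -4.309).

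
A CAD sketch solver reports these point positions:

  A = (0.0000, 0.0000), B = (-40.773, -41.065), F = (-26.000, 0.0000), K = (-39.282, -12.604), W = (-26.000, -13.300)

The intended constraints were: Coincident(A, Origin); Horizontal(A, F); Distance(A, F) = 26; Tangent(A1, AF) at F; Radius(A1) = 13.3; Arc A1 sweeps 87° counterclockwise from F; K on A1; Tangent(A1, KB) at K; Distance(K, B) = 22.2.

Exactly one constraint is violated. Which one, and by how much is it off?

Distance(K, B) = 22.2 — off by 6.30.

A = (0.00, 0.00) ✓; A.y = 0.00, F.y = 0.00 ✓; |AF| = 26.00 ✓; ∠(WF, FA) = 90.00° ✓; |WF| = 13.30 ✓; bearing(W→K) − bearing(W→F) = 87.00° ✓; |WK| = 13.30 ✓; ∠(WK, KB) = 90.00° ✓; |KB| = 28.50 ✗.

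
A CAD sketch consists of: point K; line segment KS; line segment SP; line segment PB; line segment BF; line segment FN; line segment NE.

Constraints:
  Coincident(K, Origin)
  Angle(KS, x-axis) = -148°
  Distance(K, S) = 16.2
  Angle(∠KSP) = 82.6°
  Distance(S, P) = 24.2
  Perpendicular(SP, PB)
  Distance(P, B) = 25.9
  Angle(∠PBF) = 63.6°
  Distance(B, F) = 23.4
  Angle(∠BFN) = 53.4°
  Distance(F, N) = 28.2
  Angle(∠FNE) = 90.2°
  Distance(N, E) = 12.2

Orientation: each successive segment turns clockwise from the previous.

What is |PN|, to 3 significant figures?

4.96

K is at the origin; KS runs at -148.0° with length 16.2, so S = (-13.7, -8.58). ∠KSP = 82.6° gives SP at 115° from the x-axis; with |SP| = 24.2, P = (-23.8, 13.4). The perpendicularity gives PB at right angles to SP, so PB runs at 24.6°; with |PB| = 25.9, B = (-0.263, 24.2). ∠PBF = 63.6° gives BF at -91.8° from the x-axis; with |BF| = 23.4, F = (-0.998, 0.812). ∠BFN = 53.4° gives FN at 142° from the x-axis; with |FN| = 28.2, N = (-23.1, 18.3). Then |PN| = |N − P| = 4.96.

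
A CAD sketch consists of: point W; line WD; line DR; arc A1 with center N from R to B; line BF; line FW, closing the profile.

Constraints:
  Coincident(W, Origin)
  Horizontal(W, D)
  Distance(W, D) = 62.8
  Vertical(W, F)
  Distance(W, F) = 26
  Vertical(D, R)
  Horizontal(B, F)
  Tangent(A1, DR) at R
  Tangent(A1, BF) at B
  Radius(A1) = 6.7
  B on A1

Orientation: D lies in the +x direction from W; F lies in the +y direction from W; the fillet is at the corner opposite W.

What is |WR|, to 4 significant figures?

65.70

W is at the origin; WD is horizontal with |WD| = 62.8 and D on the +x side, so D = (62.80, 0.000). WF is vertical with |WF| = 26.0 and F on the +y side, so F = (0.000, 26.00). The virtual corner opposite W is at (62.80, 26.00). The tangent condition forces NR to be normal to DR and A1 meets BF tangentially, so NB is at right angles to BF, with radius 6.7, so the center N sits 6.7 in from both sides at N = (56.10, 19.30). That places the tangent points at R = (62.80, 19.30) on DR and B = (56.10, 26.00) on BF. Then |WR| = |R − W| = 65.70.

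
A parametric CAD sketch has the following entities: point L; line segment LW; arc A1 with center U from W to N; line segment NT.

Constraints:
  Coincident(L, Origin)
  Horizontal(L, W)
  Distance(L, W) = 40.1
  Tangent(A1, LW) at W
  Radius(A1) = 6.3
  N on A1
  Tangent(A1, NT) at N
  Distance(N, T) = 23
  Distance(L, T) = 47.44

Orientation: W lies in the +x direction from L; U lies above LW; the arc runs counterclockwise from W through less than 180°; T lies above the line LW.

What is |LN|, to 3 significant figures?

46.7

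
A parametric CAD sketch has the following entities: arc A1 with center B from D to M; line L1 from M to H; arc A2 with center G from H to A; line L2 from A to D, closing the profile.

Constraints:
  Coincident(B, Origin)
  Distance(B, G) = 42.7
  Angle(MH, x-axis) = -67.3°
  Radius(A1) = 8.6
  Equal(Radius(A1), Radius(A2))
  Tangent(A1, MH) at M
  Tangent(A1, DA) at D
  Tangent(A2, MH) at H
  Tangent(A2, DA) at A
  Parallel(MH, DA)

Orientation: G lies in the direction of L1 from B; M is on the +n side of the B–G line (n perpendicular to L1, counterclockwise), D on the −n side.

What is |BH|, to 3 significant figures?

43.6

Tangency of A1 to both parallel lines with radius 8.6 puts M and D at B ± 8.6·n: M = (7.93, 3.32), D = (-7.93, -3.32). Equal radii place H and A the same way about G: H = G + 8.6·n = (24.4, -36.1), A = G − 8.6·n = (8.54, -42.7). Then |BH| = |H − B| = 43.6.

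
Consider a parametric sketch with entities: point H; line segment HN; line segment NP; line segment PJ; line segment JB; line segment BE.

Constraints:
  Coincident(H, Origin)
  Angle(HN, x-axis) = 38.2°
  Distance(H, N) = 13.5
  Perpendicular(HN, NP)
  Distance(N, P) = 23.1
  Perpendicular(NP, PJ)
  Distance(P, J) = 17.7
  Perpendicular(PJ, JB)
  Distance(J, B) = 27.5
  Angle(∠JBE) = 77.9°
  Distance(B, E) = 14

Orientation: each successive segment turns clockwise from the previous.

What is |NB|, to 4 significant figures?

18.24

NP ⟂ PJ, so PJ runs at -141.8°; with |PJ| = 17.7, J = (10.98, -20.75). PJ ⟂ JB, so JB runs at 128.2°; with |JB| = 27.5, B = (-6.022, 0.8605). Then |NB| = |B − N| = 18.24.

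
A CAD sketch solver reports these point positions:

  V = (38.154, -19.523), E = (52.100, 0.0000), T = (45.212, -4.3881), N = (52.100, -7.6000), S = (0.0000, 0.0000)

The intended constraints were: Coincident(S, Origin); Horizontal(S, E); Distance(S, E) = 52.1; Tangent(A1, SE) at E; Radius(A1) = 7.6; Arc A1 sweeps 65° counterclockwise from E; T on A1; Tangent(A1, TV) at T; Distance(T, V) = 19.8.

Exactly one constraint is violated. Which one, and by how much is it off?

Distance(T, V) = 19.8 — off by 3.10.

S = (0.00, 0.00) ✓; S.y = 0.00, E.y = 0.00 ✓; |SE| = 52.10 ✓; ∠(NE, ES) = 90.00° ✓; |NE| = 7.600 ✓; bearing(N→T) − bearing(N→E) = 65.00° ✓; |NT| = 7.600 ✓; ∠(NT, TV) = 90.00° ✓; |TV| = 16.70 ✗.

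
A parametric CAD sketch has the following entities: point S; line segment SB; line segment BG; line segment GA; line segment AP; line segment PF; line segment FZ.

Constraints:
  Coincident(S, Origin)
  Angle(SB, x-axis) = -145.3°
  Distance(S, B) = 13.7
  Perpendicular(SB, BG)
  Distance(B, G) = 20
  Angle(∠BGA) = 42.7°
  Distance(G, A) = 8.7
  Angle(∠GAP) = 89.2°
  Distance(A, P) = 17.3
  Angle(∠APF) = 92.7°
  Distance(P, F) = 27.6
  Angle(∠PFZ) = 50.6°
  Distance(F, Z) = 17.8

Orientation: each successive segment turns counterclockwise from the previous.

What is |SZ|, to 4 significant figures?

32.29

S is at the origin; SB runs at -145.3° with length 13.7, so B = (-11.26, -7.799). SB ⟂ BG, so BG runs at -55.30°; with |BG| = 20.0, G = (0.1222, -24.24). ∠BGA = 42.7° gives GA at 82.00° from the x-axis; with |GA| = 8.7, A = (1.333, -15.63). ∠GAP = 89.2° gives AP at 172.8° from the x-axis; with |AP| = 17.3, P = (-15.83, -13.46). ∠APF = 92.7° gives PF at -99.90° from the x-axis; with |PF| = 27.6, F = (-20.58, -40.65). ∠PFZ = 50.6° gives FZ at 29.50° from the x-axis; with |FZ| = 17.8, Z = (-5.083, -31.88). Then |SZ| = |Z − S| = 32.29.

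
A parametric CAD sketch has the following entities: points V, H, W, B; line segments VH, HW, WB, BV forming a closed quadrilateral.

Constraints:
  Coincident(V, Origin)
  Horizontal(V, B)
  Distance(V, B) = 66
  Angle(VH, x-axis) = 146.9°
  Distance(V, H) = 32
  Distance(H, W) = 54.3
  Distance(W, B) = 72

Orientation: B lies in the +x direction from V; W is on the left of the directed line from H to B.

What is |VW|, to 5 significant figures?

53.717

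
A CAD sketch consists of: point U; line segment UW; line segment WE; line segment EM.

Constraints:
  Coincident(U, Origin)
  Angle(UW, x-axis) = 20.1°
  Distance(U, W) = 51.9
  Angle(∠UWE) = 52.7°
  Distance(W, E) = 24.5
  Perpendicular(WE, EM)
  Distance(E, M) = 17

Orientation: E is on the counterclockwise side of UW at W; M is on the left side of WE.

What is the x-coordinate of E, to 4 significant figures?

28.10

U is at the origin; UW runs at 20.1° with length 51.9, so W = 51.9·(cos 20.1°, sin 20.1°) = (48.74, 17.84). ∠UWE = 52.7°, so WE runs at 20.1° + (180° − 52.7°) = 147.4° from the x-axis; with |WE| = 24.5, E = W + 24.5·(cos 147.4°, sin 147.4°) = (28.10, 31.04). So E.x = 28.10.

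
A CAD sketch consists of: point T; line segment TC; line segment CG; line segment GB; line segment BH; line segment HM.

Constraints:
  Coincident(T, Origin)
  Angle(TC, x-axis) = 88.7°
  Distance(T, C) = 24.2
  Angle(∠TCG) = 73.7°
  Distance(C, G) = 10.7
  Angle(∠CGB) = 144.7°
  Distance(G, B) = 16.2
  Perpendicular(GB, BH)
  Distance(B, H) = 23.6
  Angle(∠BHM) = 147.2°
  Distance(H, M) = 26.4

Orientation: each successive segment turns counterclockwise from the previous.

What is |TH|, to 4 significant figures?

6.426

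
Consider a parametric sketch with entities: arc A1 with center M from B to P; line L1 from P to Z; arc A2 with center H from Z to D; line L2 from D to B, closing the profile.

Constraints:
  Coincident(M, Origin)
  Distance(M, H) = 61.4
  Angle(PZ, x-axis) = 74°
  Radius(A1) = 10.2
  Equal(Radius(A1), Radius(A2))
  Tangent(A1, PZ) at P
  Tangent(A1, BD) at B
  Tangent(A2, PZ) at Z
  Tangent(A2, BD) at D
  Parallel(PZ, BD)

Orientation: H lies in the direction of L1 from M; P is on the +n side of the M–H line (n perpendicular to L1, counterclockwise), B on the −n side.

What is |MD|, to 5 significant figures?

62.241

The slot axis is L1's direction at 74.0°, so u = (cos 74.0°, sin 74.0°) = (0.27564, 0.96126) and n = (−sin 74.0°, cos 74.0°) = (-0.96126, 0.27564). M is at the origin and H lies 61.4 along u from M, so H = 61.4·u = (16.924, 59.021). Tangency of A1 to both parallel lines with radius 10.2 puts P and B at M ± 10.2·n: P = (-9.8049, 2.8115), B = (9.8049, -2.8115). Equal radii place Z and D the same way about H: Z = H + 10.2·n = (7.1193, 61.833), D = H − 10.2·n = (26.729, 56.210). Then |MD| = |D − M| = 62.241.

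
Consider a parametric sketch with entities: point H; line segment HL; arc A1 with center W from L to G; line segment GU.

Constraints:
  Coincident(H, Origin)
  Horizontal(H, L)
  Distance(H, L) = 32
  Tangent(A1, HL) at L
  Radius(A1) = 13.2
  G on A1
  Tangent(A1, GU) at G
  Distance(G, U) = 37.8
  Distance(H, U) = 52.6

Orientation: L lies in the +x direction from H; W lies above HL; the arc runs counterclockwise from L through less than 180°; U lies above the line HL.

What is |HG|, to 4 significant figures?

47.24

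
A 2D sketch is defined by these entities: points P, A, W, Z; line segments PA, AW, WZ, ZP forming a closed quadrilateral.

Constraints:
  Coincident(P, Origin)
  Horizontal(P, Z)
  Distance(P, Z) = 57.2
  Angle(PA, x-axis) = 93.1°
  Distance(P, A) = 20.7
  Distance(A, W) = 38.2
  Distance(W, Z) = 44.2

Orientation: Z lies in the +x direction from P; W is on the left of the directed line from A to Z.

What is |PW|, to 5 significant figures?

49.938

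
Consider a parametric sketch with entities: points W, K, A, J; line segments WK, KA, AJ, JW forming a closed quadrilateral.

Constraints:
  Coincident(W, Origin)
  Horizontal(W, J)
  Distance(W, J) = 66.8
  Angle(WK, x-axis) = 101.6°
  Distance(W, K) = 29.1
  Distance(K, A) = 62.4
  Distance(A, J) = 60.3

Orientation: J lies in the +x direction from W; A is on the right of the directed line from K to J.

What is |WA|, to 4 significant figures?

33.78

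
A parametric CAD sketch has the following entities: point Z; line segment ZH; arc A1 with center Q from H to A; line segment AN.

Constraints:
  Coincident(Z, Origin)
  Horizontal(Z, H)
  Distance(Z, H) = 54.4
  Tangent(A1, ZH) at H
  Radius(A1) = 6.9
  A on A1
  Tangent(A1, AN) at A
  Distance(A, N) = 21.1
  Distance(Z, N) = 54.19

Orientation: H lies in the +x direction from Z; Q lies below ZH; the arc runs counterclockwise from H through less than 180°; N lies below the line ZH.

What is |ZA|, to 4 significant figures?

47.96

Z is at the origin; ZH is horizontal with |ZH| = 54.4 and H on the +x side, so H = (54.40, 0.000). Tangency of A1 to ZH means the radius QH is perpendicular to ZH, so Q = H + (0, -6.9) = (54.40, -6.900). Since QA ⟂ AN (tangency), |QN| = √(6.9² + 21.1²) = 22.20 regardless of where A sits on A1. So N lies on both circle(Z, 54.19) and circle(Q, 22.20); the below-ZH intersection is N = (46.59, -27.68). A is the foot of the tangent from N: A = (47.51, -6.599).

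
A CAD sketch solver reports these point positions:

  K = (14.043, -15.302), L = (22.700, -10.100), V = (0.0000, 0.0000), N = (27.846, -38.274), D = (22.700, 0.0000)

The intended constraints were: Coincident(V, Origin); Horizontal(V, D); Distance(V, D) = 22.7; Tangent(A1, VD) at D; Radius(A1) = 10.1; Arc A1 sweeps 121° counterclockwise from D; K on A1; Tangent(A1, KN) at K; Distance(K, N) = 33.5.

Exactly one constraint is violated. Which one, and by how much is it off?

Distance(K, N) = 33.5 — off by 6.70.

V = (0.00, 0.00) ✓; V.y = 0.00, D.y = 0.00 ✓; |VD| = 22.70 ✓; ∠(LD, DV) = 90.00° ✓; |LD| = 10.10 ✓; bearing(L→K) − bearing(L→D) = 121.0° ✓; |LK| = 10.10 ✓; ∠(LK, KN) = 90.00° ✓; |KN| = 26.80 ✗.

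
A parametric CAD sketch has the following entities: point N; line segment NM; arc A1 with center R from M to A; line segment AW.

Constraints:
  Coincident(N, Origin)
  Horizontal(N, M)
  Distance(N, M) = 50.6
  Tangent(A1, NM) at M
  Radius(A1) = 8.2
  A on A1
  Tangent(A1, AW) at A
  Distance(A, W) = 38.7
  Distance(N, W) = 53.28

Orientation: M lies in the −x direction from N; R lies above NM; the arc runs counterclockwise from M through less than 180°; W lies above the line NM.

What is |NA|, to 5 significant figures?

43.144

Checks: ∠(RM, MN) = 90.00° ✓; |RM| = 8.200 ✓; |RA| = 8.200 ✓; ∠(RA, AW) = 90.00° ✓; |AW| = 38.70 ✓; |NW| = 53.28 ✓.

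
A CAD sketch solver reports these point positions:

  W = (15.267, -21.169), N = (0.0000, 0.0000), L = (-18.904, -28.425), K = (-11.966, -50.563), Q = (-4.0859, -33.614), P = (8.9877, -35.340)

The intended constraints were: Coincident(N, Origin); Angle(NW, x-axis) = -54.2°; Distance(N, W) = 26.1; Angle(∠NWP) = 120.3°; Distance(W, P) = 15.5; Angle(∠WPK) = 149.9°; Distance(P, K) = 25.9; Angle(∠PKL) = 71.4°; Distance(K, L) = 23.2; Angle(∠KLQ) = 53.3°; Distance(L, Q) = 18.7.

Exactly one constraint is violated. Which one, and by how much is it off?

Distance(L, Q) = 18.7 — off by 3.00.

N = (0.00, 0.00) ✓; NW at -54.20° ✓; |NW| = 26.10 ✓; ∠NWP = 120.3° ✓; |WP| = 15.50 ✓; ∠WPK = 149.9° ✓; |PK| = 25.90 ✓; ∠PKL = 71.40° ✓; |KL| = 23.20 ✓; ∠KLQ = 53.30° ✓; |LQ| = 15.70 ✗.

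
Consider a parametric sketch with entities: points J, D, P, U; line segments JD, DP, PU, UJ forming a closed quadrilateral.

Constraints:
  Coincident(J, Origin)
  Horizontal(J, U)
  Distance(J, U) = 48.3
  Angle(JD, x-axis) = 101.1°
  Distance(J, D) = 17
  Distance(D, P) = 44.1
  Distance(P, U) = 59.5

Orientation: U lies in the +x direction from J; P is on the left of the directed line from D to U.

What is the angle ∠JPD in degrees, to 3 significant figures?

12.2°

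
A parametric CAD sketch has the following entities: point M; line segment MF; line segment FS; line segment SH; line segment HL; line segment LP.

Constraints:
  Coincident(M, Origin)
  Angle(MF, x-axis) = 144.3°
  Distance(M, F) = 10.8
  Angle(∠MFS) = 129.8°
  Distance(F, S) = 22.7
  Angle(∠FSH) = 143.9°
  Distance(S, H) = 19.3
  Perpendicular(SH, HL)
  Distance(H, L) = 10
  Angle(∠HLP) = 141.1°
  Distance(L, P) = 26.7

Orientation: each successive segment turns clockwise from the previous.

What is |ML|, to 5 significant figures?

40.867

M is at the origin; MF runs at 144.3° with length 10.8, so F = (-8.7705, 6.3022). ∠MFS = 129.8° gives FS at 94.100° from the x-axis; with |FS| = 22.7, S = (-10.393, 28.944). ∠FSH = 143.9° gives SH at 58.000° from the x-axis; with |SH| = 19.3, H = (-0.16605, 45.311). SH ⟂ HL, so HL runs at -32.000°; with |HL| = 10.0, L = (8.3144, 40.012). Then |ML| = |L − M| = 40.867.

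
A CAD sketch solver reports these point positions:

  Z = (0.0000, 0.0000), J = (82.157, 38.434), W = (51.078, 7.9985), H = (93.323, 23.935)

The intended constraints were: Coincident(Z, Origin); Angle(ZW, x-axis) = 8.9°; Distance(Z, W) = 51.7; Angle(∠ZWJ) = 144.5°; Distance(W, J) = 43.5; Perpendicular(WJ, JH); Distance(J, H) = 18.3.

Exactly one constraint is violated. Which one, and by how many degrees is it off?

Perpendicular(WJ, JH) — off by 6.80°.

Z = (0.00, 0.00) ✓; ZW at 8.900° ✓; |ZW| = 51.70 ✓; ∠ZWJ = 144.5° ✓; |WJ| = 43.50 ✓; ∠(WJ, JH) = 96.80° ✗; |JH| = 18.30 ✓.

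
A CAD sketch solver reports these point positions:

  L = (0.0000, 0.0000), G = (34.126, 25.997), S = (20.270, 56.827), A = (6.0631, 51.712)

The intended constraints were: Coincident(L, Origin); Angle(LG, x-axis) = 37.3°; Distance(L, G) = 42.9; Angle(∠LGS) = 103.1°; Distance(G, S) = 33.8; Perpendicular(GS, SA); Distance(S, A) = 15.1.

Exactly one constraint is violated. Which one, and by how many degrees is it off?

Perpendicular(GS, SA) — off by 4.40°.

L = (0.00, 0.00) ✓; LG at 37.30° ✓; |LG| = 42.90 ✓; ∠LGS = 103.1° ✓; |GS| = 33.80 ✓; ∠(GS, SA) = 85.60° ✗; |SA| = 15.10 ✓.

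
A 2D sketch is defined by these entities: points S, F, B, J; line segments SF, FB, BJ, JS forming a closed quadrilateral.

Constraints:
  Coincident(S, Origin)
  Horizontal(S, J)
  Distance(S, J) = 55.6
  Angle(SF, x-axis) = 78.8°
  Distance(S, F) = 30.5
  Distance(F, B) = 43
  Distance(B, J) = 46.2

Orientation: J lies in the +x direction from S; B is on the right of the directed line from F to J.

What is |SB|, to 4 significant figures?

16.97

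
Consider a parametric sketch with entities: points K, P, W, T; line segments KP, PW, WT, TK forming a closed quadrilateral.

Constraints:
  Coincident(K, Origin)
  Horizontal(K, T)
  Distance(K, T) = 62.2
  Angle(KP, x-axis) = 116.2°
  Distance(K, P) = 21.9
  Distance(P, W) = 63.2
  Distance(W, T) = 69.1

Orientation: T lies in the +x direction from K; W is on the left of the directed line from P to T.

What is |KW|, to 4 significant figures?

73.02

Checks: |PW| = 63.20 ✓; |WT| = 69.10 ✓.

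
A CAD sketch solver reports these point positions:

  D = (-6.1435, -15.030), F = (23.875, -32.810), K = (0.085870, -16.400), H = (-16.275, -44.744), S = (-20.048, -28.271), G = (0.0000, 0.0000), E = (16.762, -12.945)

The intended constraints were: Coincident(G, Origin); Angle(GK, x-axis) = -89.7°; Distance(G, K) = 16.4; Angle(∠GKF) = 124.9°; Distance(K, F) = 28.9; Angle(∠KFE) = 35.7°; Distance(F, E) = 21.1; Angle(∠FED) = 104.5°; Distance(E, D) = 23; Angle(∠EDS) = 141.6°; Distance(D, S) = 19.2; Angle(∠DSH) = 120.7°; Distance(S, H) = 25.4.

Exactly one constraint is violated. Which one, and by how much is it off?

Distance(S, H) = 25.4 — off by 8.50.

G = (0.00, 0.00) ✓; GK at -89.70° ✓; |GK| = 16.40 ✓; ∠GKF = 124.9° ✓; |KF| = 28.90 ✓; ∠KFE = 35.70° ✓; |FE| = 21.10 ✓; ∠FED = 104.5° ✓; |ED| = 23.00 ✓; ∠EDS = 141.6° ✓; |DS| = 19.20 ✓; ∠DSH = 120.7° ✓; |SH| = 16.90 ✗.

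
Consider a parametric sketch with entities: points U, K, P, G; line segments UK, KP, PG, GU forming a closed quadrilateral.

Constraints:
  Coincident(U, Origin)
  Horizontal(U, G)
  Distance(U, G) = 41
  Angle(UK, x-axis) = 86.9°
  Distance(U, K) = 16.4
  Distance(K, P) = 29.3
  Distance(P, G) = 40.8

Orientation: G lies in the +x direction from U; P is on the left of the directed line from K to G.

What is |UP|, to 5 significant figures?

42.639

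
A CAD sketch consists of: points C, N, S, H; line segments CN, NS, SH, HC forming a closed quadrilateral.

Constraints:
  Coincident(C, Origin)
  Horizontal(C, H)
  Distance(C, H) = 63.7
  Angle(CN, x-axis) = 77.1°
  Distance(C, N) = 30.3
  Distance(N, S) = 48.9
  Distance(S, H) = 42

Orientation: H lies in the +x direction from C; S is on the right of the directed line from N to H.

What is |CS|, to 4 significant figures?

29.49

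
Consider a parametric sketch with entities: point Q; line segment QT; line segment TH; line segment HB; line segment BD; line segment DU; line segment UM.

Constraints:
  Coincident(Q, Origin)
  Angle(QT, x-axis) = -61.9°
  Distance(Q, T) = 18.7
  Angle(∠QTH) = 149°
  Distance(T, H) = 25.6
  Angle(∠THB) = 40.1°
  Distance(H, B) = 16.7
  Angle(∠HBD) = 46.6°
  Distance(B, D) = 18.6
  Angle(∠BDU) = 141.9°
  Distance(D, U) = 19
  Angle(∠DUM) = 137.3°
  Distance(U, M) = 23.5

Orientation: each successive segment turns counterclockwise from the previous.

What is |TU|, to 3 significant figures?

34.5

∠HBD = 46.6° gives BD at -118° from the x-axis; with |BD| = 18.6, D = (16.7, -30.3). ∠BDU = 141.9° gives DU at -79.5° from the x-axis; with |DU| = 19.0, U = (20.2, -49.0). Then |TU| = |U − T| = 34.5.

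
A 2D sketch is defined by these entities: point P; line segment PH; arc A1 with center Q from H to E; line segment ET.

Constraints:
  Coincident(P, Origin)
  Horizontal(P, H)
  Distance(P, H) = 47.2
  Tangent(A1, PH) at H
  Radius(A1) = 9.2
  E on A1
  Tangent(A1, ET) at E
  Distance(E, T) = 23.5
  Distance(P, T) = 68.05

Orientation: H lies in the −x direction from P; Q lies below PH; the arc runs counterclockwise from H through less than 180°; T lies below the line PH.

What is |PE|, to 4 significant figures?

56.70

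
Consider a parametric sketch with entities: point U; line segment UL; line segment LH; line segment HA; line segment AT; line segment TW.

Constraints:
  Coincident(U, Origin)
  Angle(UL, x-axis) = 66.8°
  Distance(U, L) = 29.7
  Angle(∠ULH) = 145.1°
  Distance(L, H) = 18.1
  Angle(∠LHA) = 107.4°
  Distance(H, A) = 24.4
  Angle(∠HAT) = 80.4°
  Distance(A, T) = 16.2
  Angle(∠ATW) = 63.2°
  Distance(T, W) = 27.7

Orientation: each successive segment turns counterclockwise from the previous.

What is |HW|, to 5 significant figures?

0.75663

U is at the origin; UL runs at 66.8° with length 29.7, so L = (11.700, 27.298). ∠ULH = 145.1° gives LH at 101.70° from the x-axis; with |LH| = 18.1, H = (8.0296, 45.022). ∠LHA = 107.4° gives HA at 174.30° from the x-axis; with |HA| = 24.4, A = (-16.250, 47.446). ∠HAT = 80.4° gives AT at -86.100° from the x-axis; with |AT| = 16.2, T = (-15.148, 31.283). ∠ATW = 63.2° gives TW at 30.700° from the x-axis; with |TW| = 27.7, W = (8.6700, 45.425). Then |HW| = |W − H| = 0.75663.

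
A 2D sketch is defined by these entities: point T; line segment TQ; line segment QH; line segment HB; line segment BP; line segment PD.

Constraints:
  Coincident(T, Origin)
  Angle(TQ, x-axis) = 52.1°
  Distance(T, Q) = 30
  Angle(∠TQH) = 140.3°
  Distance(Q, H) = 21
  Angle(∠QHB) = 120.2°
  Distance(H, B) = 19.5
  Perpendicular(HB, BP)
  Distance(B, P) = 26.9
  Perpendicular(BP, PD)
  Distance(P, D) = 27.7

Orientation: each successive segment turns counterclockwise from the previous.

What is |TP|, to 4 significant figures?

32.63

T is at the origin; TQ runs at 52.1° with length 30.0, so Q = (18.43, 23.67). ∠TQH = 140.3° gives QH at 91.80° from the x-axis; with |QH| = 21.0, H = (17.77, 44.66). ∠QHB = 120.2° gives HB at 151.6° from the x-axis; with |HB| = 19.5, B = (0.6158, 53.94). HB is perpendicular to BP, so BP runs at -118.4°; with |BP| = 26.9, P = (-12.18, 30.27). Then |TP| = |P − T| = 32.63.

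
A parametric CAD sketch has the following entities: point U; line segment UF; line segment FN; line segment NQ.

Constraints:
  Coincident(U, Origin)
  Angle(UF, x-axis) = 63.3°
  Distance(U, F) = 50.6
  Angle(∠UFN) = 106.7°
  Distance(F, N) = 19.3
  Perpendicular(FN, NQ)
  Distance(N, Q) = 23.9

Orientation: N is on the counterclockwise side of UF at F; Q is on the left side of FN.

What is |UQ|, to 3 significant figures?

41.8

U is at the origin; UF runs at 63.3° with length 50.6, so F = 50.6·(cos 63.3°, sin 63.3°) = (22.7, 45.2). ∠UFN = 106.7°, so FN runs at 63.3° + (180° − 106.7°) = 137° from the x-axis; with |FN| = 19.3, N = F + 19.3·(cos 137°, sin 137°) = (8.71, 58.5). FN ⟂ NQ; with |NQ| = 23.9 on the left of FN, Q = N + 23.9·(-0.687, -0.727) = (-7.71, 41.1). Then |UQ| = |Q − U| = 41.8.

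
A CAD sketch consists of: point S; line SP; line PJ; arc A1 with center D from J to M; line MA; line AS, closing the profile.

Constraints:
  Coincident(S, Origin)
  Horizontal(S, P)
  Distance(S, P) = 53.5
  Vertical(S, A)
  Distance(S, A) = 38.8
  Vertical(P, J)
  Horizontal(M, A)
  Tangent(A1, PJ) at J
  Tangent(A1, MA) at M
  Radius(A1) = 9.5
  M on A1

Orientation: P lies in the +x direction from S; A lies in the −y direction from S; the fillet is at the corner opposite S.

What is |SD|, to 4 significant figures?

52.86

S is at the origin; SP is horizontal with |SP| = 53.5 and P on the +x side, so P = (53.50, 0.000). S and A share the same x with |SA| = 38.8 and A on the −y side, so A = (0.000, -38.80). The virtual corner opposite S is at (53.50, -38.80). Tangency of A1 to PJ means the radius DJ is perpendicular to PJ and tangency of A1 to MA means the radius DM is perpendicular to MA, with radius 9.5, so the center D sits 9.5 in from both sides at D = (44.00, -29.30). Then |SD| = |D − S| = 52.86.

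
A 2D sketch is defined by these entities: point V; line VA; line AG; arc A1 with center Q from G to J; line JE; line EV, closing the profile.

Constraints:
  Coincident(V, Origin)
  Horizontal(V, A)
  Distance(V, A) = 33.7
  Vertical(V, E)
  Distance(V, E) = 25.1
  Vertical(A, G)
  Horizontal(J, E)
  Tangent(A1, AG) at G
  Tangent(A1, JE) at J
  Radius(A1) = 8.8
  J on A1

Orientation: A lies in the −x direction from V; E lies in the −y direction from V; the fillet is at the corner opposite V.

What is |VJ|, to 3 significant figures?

35.4

The virtual corner opposite V is at (-33.7, -25.1). A1 meets AG tangentially, so QG is at right angles to AG and A1 meets JE tangentially, so QJ is at right angles to JE, with radius 8.8, so the center Q sits 8.8 in from both sides at Q = (-24.9, -16.3). That places the tangent points at G = (-33.7, -16.3) on AG and J = (-24.9, -25.1) on JE. Then |VJ| = |J − V| = 35.4.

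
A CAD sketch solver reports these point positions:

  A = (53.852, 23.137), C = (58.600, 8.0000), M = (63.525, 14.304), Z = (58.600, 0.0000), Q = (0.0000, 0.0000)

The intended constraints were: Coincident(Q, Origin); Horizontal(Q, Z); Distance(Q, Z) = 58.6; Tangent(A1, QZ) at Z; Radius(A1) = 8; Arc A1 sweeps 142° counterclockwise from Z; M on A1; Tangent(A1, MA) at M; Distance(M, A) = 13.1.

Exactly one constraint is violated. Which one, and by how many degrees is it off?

Tangent(A1, MA) at M — off by 4.40°.

Q = (0.00, 0.00) ✓; Q.y = 0.00, Z.y = 0.00 ✓; |QZ| = 58.60 ✓; ∠(CZ, ZQ) = 90.00° ✓; |CZ| = 8.000 ✓; bearing(C→M) − bearing(C→Z) = 142.0° ✓; |CM| = 8.000 ✓; ∠(CM, MA) = 94.40° ✗; |MA| = 13.10 ✓.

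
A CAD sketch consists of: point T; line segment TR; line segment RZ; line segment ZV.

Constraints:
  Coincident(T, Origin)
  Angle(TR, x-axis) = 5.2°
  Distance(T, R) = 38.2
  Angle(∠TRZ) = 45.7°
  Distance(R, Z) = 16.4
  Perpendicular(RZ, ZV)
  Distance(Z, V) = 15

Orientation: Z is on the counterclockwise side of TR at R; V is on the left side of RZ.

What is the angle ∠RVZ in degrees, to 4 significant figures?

47.55°

T is at the origin; TR runs at 5.2° with length 38.2, so R = 38.2·(cos 5.2°, sin 5.2°) = (38.04, 3.462). ∠TRZ = 45.7°, so RZ runs at 5.2° + (180° − 45.7°) = 139.5° from the x-axis; with |RZ| = 16.4, Z = R + 16.4·(cos 139.5°, sin 139.5°) = (25.57, 14.11). RZ ⟂ ZV; with |ZV| = 15.0 on the left of RZ, V = Z + 15.0·(-0.6494, -0.7604) = (15.83, 2.707). Then cos ∠RVZ = VR·VZ / (|VR||VZ|), giving 47.55°.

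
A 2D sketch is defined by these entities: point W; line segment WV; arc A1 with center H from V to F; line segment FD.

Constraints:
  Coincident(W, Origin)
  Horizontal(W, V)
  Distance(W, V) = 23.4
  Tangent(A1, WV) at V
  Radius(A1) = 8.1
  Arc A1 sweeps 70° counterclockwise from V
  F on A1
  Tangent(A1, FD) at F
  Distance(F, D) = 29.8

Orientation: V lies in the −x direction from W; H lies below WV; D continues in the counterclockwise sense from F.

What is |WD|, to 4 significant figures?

53.00

On A1, V sits at bearing 90° from H; a 70° counterclockwise sweep puts F at bearing 160°, so F = H + 8.1·(cos 160°, sin 160°) = (-31.01, -5.330). The tangent condition forces HF to be normal to FD, so FD runs along (−sin 160°, cos 160°); with |FD| = 29.8, D = (-41.20, -33.33). Then |WD| = |D − W| = 53.00.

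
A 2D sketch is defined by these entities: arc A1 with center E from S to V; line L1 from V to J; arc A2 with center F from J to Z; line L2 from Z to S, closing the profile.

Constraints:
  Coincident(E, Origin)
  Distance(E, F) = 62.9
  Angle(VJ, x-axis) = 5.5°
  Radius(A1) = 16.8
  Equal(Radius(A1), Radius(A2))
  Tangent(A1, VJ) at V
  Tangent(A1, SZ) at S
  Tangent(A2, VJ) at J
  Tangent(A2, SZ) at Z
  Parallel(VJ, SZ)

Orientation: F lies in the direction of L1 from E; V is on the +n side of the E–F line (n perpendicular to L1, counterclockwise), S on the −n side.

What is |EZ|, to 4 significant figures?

65.10

The slot axis is L1's direction at 5.5°, so u = (cos 5.5°, sin 5.5°) = (0.9954, 0.09585) and n = (−sin 5.5°, cos 5.5°) = (-0.09585, 0.9954). E is at the origin and F lies 62.9 along u from E, so F = 62.9·u = (62.61, 6.029). Tangency of A1 to both parallel lines with radius 16.8 puts V and S at E ± 16.8·n: V = (-1.610, 16.72), S = (1.610, -16.72). Equal radii place J and Z the same way about F: J = F + 16.8·n = (61.00, 22.75), Z = F − 16.8·n = (64.22, -10.69). Then |EZ| = |Z − E| = 65.10.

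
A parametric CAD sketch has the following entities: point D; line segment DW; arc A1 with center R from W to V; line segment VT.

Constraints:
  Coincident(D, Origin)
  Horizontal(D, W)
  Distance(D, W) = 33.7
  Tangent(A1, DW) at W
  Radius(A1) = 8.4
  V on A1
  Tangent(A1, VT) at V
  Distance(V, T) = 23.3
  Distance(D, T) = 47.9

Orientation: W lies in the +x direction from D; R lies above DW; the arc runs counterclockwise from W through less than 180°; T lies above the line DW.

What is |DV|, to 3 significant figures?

43.1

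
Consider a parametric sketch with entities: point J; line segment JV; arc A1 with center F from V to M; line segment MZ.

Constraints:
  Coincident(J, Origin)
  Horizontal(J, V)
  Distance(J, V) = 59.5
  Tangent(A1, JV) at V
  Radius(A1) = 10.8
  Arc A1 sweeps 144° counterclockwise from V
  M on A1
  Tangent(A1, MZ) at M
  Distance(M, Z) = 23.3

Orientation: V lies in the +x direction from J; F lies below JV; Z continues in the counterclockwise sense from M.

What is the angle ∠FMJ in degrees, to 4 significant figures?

105.8°

J is at the origin; JV is horizontal with |JV| = 59.5 and V on the +x side, so V = (59.50, 0.000). The tangent condition forces FV to be normal to JV, so F = V + (0, -10.8) = (59.50, -10.80). On A1, V sits at bearing 90° from F; a 144° counterclockwise sweep puts M at bearing 234°, so M = F + 10.8·(cos 234°, sin 234°) = (53.15, -19.54). Then cos ∠FMJ = MF·MJ / (|MF||MJ|), giving 105.8°.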